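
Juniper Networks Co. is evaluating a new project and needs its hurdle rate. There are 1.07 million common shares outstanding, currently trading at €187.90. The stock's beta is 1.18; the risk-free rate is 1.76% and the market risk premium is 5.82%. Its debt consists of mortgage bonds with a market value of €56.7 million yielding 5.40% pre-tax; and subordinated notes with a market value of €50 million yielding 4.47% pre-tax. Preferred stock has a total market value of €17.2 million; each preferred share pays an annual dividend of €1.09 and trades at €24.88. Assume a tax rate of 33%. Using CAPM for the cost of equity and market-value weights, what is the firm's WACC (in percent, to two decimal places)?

Cost of equity via CAPM: Re = 1.76% + 1.18 × 5.82% = 8.6276%.
Cost of preferred: Rp = 1.09 / 24.88 = 4.3810%.
Market value of equity E = 187.9 × 1.07m = 201.053m.
Total capital V = 201.053 + 17.2 + 56.7 + 50 = 324.953.
Equity: weight = 201.053/324.953 = 0.6187; cost = 8.6276%.
Preferred: weight = 17.2/324.953 = 0.0529; cost = 4.381%.
Mortgage bonds: weight = 56.7/324.953 = 0.1745; after-tax cost = 5.4% × (1 − 33%) = 3.6180%.
Subordinated notes: weight = 50/324.953 = 0.1539; after-tax cost = 4.47% × (1 − 33%) = 2.9949%.
WACC = 0.6187 × 8.6276% + 0.0529 × 4.3810% + 0.1745 × 3.6180% + 0.1539 × 2.9949% = 6.6620%.

6.66%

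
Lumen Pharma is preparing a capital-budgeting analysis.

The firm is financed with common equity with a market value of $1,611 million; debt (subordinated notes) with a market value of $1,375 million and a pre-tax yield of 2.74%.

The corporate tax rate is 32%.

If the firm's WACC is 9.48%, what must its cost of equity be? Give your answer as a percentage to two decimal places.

Total capital V = 1611 + 1375 = 2986.
Equity weight = 1611/2986 = 0.5395.
Subordinated notes weight = 1375/2986 = 0.4605.
Debt contribution = 0.4605 × 2.74% × (1 − 32%) = 0.8580%.
Required equity contribution = 9.48% − 0.8580% = 8.6220%.
Re = 8.6220% / 0.5395 = 15.9810%.

15.98%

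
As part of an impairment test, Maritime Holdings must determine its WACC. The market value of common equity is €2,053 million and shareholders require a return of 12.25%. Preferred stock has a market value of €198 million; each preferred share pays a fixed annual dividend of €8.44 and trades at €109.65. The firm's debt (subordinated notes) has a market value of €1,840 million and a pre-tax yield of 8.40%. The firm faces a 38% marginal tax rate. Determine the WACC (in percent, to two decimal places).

Cost of preferred: Rp = 8.44 / 109.65 = 7.6972%.
Total capital V = 2053 + 198 + 1840 = 4091.
Equity: weight = 2053/4091 = 0.5018; cost = 12.25%.
Preferred: weight = 198/4091 = 0.0484; cost = 7.6972%.
Subordinated notes: weight = 1840/4091 = 0.4498; after-tax cost = 8.4% × (1 − 38%) = 5.2080%.
WACC = 0.5018 × 12.2500% + 0.0484 × 7.6972% + 0.4498 × 5.2080% = 8.8624%.

8.86%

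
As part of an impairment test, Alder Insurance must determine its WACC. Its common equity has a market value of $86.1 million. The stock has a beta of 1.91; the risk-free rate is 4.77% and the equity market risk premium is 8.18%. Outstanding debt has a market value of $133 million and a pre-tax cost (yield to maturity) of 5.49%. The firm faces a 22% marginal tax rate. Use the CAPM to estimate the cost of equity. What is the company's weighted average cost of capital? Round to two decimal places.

Cost of equity via CAPM: Re = 4.77% + 1.91 × 8.18% = 20.3938%.
Total capital V = 86.1 + 133 = 219.1.
Equity: weight = 86.1/219.1 = 0.3930; cost = 20.3938%.
Debt: weight = 133/219.1 = 0.6070; after-tax cost = 5.49% × (1 − 22%) = 4.2822%.
WACC = 0.3930 × 20.3938% + 0.6070 × 4.2822% = 10.6136%.

10.61%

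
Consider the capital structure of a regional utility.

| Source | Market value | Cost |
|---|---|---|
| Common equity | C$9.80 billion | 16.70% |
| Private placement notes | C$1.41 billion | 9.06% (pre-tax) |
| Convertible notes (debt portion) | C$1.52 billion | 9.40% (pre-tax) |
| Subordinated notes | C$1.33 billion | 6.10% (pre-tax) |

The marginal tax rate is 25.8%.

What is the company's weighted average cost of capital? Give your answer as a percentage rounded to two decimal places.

Total capital V = 9.8 + 1.41 + 1.52 + 1.33 = 14.06.
Equity: weight = 9.8/14.06 = 0.6970; cost = 16.7%.
Private placement notes: weight = 1.41/14.06 = 0.1003; after-tax cost = 9.06% × (1 − 25.8%) = 6.7225%.
Convertible notes (debt portion): weight = 1.52/14.06 = 0.1081; after-tax cost = 9.4% × (1 − 25.8%) = 6.9748%.
Subordinated notes: weight = 1.33/14.06 = 0.0946; after-tax cost = 6.1% × (1 − 25.8%) = 4.5262%.
WACC = 0.6970 × 16.7000% + 0.1003 × 6.7225% + 0.1081 × 6.9748% + 0.0946 × 4.5262% = 13.4965%.

13.50%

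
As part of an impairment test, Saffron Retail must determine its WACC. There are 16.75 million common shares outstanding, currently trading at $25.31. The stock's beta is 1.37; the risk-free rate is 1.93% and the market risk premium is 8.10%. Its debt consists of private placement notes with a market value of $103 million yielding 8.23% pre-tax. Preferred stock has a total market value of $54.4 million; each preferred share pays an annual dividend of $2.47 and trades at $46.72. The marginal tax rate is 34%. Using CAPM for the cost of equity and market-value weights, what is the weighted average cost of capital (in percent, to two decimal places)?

Cost of equity via CAPM: Re = 1.93% + 1.37 × 8.1% = 13.0270%.
Cost of preferred: Rp = 2.47 / 46.72 = 5.2868%.
Market value of equity E = 25.31 × 16.75m = 423.9425m.
Total capital V = 423.9425 + 54.4 + 103 = 581.3425.
Equity: weight = 423.9425/581.3425 = 0.7292; cost = 13.027%.
Preferred: weight = 54.4/581.3425 = 0.0936; cost = 5.2868%.
Private placement notes: weight = 103/581.3425 = 0.1772; after-tax cost = 8.23% × (1 − 34%) = 5.4318%.
WACC = 0.7292 × 13.0270% + 0.0936 × 5.2868% + 0.1772 × 5.4318% = 10.9570%.

10.96%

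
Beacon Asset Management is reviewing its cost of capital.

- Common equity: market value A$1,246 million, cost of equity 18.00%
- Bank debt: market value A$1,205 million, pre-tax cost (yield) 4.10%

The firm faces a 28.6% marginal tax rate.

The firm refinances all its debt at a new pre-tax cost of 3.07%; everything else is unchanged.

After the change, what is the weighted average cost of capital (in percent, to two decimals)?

After the change:
Total capital V = 1246 + 1205 = 2451.
Equity: weight = 1246/2451 = 0.5084; cost = 18%.
Bank debt: weight = 1205/2451 = 0.4916; after-tax cost = 3.07% × (1 − 28.6%) = 2.1920%.
WACC = 0.5084 × 18.0000% + 0.4916 × 2.1920% = 10.2282%.

10.23%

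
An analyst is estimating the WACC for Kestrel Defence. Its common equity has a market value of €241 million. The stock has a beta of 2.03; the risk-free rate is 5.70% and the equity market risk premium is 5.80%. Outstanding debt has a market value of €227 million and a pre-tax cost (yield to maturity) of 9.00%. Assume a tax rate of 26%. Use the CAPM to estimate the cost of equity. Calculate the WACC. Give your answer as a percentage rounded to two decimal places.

12.23%

Cost of equity via CAPM: Re = 5.7% + 2.03 × 5.8% = 17.4740%.
Total capital V = 241 + 227 = 468.
Equity: weight = 241/468 = 0.5150; cost = 17.474%.
Debt: weight = 227/468 = 0.4850; after-tax cost = 9% × (1 − 26%) = 6.6600%.
WACC = 0.5150 × 17.4740% + 0.4850 × 6.6600% = 12.2287%.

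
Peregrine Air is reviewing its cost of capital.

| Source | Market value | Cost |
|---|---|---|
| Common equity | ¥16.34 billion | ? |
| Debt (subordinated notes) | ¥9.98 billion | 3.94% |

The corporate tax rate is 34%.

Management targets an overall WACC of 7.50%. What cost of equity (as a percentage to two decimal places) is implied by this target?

Total capital V = 16.34 + 9.98 = 26.32.
Equity weight = 16.34/26.32 = 0.6208.
Subordinated notes weight = 9.98/26.32 = 0.3792.
Debt contribution = 0.3792 × 3.94% × (1 − 34%) = 0.9860%.
Required equity contribution = 7.5% − 0.9860% = 6.5140%.
Re = 6.5140% / 0.6208 = 10.4925%.

10.49%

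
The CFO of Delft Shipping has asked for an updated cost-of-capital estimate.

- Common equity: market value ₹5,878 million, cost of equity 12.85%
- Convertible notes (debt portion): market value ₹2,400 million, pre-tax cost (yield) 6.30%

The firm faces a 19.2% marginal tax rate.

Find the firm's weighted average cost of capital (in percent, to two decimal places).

Total capital V = 5878 + 2400 = 8278.
Equity: weight = 5878/8278 = 0.7101; cost = 12.85%.
Convertible notes (debt portion): weight = 2400/8278 = 0.2899; after-tax cost = 6.3% × (1 − 19.2%) = 5.0904%.
WACC = 0.7101 × 12.8500% + 0.2899 × 5.0904% = 10.6003%.

10.60%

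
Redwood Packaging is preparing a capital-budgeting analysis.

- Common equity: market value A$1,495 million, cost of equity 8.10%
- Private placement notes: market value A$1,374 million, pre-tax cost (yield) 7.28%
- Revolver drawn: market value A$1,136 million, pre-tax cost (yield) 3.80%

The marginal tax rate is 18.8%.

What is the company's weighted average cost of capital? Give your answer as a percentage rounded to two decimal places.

Total capital V = 1495 + 1374 + 1136 = 4005.
Equity: weight = 1495/4005 = 0.3733; cost = 8.1%.
Private placement notes: weight = 1374/4005 = 0.3431; after-tax cost = 7.28% × (1 − 18.8%) = 5.9114%.
Revolver drawn: weight = 1136/4005 = 0.2836; after-tax cost = 3.8% × (1 − 18.8%) = 3.0856%.
WACC = 0.3733 × 8.1000% + 0.3431 × 5.9114% + 0.2836 × 3.0856% = 5.9268%.

5.93%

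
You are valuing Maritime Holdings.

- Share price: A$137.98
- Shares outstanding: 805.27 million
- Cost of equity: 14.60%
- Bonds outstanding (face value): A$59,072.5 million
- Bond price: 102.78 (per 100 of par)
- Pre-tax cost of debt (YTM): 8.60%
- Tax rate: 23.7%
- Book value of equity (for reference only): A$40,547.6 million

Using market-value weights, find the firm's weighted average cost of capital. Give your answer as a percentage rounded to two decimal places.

11.76%

Market value of equity E = 137.98 × 805.27m = 111111.1546m. Market value of debt D = 59072.5m × 102.78/100 = 60714.7155m.
Total capital V = 111111.1546 + 60714.7155 = 171825.8701.
Equity: weight = 111111.1546/171825.8701 = 0.6466; cost = 14.6%.
Bonds outstanding: weight = 60714.7155/171825.8701 = 0.3534; after-tax cost = 8.6% × (1 − 23.7%) = 6.5618%.
WACC = 0.6466 × 14.6000% + 0.3534 × 6.5618% = 11.7597%.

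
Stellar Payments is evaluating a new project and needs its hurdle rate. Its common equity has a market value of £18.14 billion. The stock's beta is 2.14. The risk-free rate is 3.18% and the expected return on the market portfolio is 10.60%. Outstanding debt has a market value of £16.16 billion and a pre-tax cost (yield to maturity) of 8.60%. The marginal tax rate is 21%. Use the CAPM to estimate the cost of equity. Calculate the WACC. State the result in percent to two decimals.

Market risk premium = 10.6% − 3.18% = 7.42%.
Cost of equity via CAPM: Re = 3.18% + 2.14 × 7.42% = 19.0588%.
Total capital V = 18.14 + 16.16 = 34.3.
Equity: weight = 18.14/34.3 = 0.5289; cost = 19.0588%.
Debt: weight = 16.16/34.3 = 0.4711; after-tax cost = 8.6% × (1 − 21%) = 6.7940%.
WACC = 0.5289 × 19.0588% + 0.4711 × 6.7940% = 13.2804%.

13.28%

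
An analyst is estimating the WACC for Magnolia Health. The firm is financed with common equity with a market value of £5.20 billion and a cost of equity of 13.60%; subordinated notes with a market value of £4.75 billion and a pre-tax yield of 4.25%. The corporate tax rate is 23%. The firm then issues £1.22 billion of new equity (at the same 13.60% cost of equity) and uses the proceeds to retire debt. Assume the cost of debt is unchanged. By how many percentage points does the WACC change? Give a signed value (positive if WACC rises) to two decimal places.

Current WACC:
Total capital V = 5.2 + 4.75 = 9.95.
Equity: weight = 5.2/9.95 = 0.5226; cost = 13.6%.
Subordinated notes: weight = 4.75/9.95 = 0.4774; after-tax cost = 4.25% × (1 − 23%) = 3.2725%.
WACC = 0.5226 × 13.6000% + 0.4774 × 3.2725% = 8.6698%.
After the change:
Total capital V = 6.42 + 3.53 = 9.95.
Equity: weight = 6.42/9.95 = 0.6452; cost = 13.6%.
Subordinated notes: weight = 3.53/9.95 = 0.3548; after-tax cost = 4.25% × (1 − 23%) = 3.2725%.
WACC = 0.6452 × 13.6000% + 0.3548 × 3.2725% = 9.9361%.
Change in WACC = 9.9361% − 8.6698% = 1.2663 pp.

+1.27 pp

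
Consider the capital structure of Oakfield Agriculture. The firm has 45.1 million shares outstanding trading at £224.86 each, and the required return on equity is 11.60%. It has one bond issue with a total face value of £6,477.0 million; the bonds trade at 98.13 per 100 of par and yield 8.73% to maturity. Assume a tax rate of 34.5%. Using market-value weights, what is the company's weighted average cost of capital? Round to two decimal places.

9.33%

Market value of equity E = 224.86 × 45.1m = 10141.186m. Market value of debt D = 6477m × 98.13/100 = 6355.8801m.
Total capital V = 10141.186 + 6355.8801 = 16497.0661.
Equity: weight = 10141.186/16497.0661 = 0.6147; cost = 11.6%.
Bonds outstanding: weight = 6355.8801/16497.0661 = 0.3853; after-tax cost = 8.73% × (1 − 34.5%) = 5.7182%.
WACC = 0.6147 × 11.6000% + 0.3853 × 5.7182% = 9.3339%.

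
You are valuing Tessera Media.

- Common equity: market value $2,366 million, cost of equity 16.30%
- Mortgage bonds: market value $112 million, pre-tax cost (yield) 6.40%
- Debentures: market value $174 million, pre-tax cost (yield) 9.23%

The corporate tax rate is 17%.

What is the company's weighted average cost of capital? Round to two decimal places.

Total capital V = 2366 + 112 + 174 = 2652.
Equity: weight = 2366/2652 = 0.8922; cost = 16.3%.
Mortgage bonds: weight = 112/2652 = 0.0422; after-tax cost = 6.4% × (1 − 17%) = 5.3120%.
Debentures: weight = 174/2652 = 0.0656; after-tax cost = 9.23% × (1 − 17%) = 7.6609%.
WACC = 0.8922 × 16.3000% + 0.0422 × 5.3120% + 0.0656 × 7.6609% = 15.2691%.

15.27%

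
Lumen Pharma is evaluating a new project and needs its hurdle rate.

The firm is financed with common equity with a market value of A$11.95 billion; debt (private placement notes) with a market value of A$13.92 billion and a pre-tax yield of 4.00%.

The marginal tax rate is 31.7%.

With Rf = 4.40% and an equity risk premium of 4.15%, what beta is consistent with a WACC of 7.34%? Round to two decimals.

2.00

Total capital V = 11.95 + 13.92 = 25.87.
Equity weight = 11.95/25.87 = 0.4619.
Private placement notes weight = 13.92/25.87 = 0.5381.
Debt contribution = 0.5381 × 4% × (1 − 31.7%) = 1.4700%.
Required equity contribution = 7.34% − 1.4700% = 5.8700%  ⇒  Re = 12.7076%.
CAPM: 12.7076% = 4.4% + β × 4.15%  ⇒  β = 2.0018.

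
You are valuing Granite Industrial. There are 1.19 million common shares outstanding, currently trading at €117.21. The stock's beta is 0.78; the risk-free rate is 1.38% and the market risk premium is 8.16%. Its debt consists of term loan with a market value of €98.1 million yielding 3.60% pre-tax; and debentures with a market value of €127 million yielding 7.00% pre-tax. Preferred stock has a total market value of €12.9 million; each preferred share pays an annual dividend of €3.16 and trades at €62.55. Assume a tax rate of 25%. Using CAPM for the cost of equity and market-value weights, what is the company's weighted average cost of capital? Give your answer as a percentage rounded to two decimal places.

5.50%

Cost of equity via CAPM: Re = 1.38% + 0.78 × 8.16% = 7.7448%.
Cost of preferred: Rp = 3.16 / 62.55 = 5.0520%.
Market value of equity E = 117.21 × 1.19m = 139.4799m.
Total capital V = 139.4799 + 12.9 + 98.1 + 127 = 377.4799.
Equity: weight = 139.4799/377.4799 = 0.3695; cost = 7.7448%.
Preferred: weight = 12.9/377.4799 = 0.0342; cost = 5.052%.
Term loan: weight = 98.1/377.4799 = 0.2599; after-tax cost = 3.6% × (1 − 25%) = 2.7000%.
Debentures: weight = 127/377.4799 = 0.3364; after-tax cost = 7% × (1 − 25%) = 5.2500%.
WACC = 0.3695 × 7.7448% + 0.0342 × 5.0520% + 0.2599 × 2.7000% + 0.3364 × 5.2500% = 5.5024%.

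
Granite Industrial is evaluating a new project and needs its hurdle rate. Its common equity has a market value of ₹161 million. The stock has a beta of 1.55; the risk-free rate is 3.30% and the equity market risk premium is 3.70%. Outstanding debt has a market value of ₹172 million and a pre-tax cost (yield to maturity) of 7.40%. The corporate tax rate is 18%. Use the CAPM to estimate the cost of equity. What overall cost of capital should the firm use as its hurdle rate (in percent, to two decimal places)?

7.50%

Cost of equity via CAPM: Re = 3.3% + 1.55 × 3.7% = 9.0350%.
Total capital V = 161 + 172 = 333.
Equity: weight = 161/333 = 0.4835; cost = 9.035%.
Debt: weight = 172/333 = 0.5165; after-tax cost = 7.4% × (1 − 18%) = 6.0680%.
WACC = 0.4835 × 9.0350% + 0.5165 × 6.0680% = 7.5025%.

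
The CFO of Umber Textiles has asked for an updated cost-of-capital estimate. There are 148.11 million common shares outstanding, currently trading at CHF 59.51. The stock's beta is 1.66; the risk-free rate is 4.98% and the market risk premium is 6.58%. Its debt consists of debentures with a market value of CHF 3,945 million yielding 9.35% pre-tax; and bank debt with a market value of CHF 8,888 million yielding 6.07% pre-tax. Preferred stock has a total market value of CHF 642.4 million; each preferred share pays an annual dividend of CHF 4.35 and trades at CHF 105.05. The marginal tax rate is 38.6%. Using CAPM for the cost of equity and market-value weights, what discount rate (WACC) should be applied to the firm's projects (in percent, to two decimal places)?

8.91%

Cost of equity via CAPM: Re = 4.98% + 1.66 × 6.58% = 15.9028%.
Cost of preferred: Rp = 4.35 / 105.05 = 4.1409%.
Market value of equity E = 59.51 × 148.11m = 8814.0261m.
Total capital V = 8814.0261 + 642.4 + 3945 + 8888 = 22289.4261.
Equity: weight = 8814.0261/22289.4261 = 0.3954; cost = 15.9028%.
Preferred: weight = 642.4/22289.4261 = 0.0288; cost = 4.1409%.
Debentures: weight = 3945/22289.4261 = 0.1770; after-tax cost = 9.35% × (1 − 38.6%) = 5.7409%.
Bank debt: weight = 8888/22289.4261 = 0.3988; after-tax cost = 6.07% × (1 − 38.6%) = 3.7270%.
WACC = 0.3954 × 15.9028% + 0.0288 × 4.1409% + 0.1770 × 5.7409% + 0.3988 × 3.7270% = 8.9101%.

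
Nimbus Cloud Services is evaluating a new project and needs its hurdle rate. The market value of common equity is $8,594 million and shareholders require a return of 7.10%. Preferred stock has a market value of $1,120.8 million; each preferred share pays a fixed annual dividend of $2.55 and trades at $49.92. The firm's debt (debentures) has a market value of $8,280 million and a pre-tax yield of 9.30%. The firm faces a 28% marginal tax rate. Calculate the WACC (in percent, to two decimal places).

6.79%

Cost of preferred: Rp = 2.55 / 49.92 = 5.1082%.
Total capital V = 8594 + 1120.8 + 8280 = 17994.8.
Equity: weight = 8594/17994.8 = 0.4776; cost = 7.1%.
Preferred: weight = 1120.8/17994.8 = 0.0623; cost = 5.1082%.
Debentures: weight = 8280/17994.8 = 0.4601; after-tax cost = 9.3% × (1 − 28%) = 6.6960%.
WACC = 0.4776 × 7.1000% + 0.0623 × 5.1082% + 0.4601 × 6.6960% = 6.7900%.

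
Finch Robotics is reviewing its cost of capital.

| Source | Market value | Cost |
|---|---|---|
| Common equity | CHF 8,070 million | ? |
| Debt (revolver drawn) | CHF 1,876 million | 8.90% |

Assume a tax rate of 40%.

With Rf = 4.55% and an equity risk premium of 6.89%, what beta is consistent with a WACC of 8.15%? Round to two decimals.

Total capital V = 8070 + 1876 = 9946.
Equity weight = 8070/9946 = 0.8114.
Revolver drawn weight = 1876/9946 = 0.1886.
Debt contribution = 0.1886 × 8.9% × (1 − 40%) = 1.0072%.
Required equity contribution = 8.15% − 1.0072% = 7.1428%  ⇒  Re = 8.8032%.
CAPM: 8.8032% = 4.55% + β × 6.89%  ⇒  β = 0.6173.

0.62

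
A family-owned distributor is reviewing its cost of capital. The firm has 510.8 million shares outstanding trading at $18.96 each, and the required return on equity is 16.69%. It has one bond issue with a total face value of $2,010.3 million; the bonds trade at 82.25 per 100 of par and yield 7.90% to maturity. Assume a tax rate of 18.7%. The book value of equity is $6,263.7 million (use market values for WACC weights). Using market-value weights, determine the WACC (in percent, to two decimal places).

15.19%

Market value of equity E = 18.96 × 510.8m = 9684.768m. Market value of debt D = 2010.3m × 82.25/100 = 1653.47175m.
Total capital V = 9684.768 + 1653.47175 = 11338.23975.
Equity: weight = 9684.768/11338.23975 = 0.8542; cost = 16.69%.
Bonds outstanding: weight = 1653.47175/11338.23975 = 0.1458; after-tax cost = 7.9% × (1 − 18.7%) = 6.4227%.
WACC = 0.8542 × 16.6900% + 0.1458 × 6.4227% = 15.1927%.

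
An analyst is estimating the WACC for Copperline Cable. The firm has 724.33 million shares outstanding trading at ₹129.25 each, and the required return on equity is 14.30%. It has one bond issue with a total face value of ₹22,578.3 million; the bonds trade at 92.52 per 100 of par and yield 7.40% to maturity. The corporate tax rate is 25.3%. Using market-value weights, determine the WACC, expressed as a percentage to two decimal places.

Market value of equity E = 129.25 × 724.33m = 93619.6525m. Market value of debt D = 22578.3m × 92.52/100 = 20889.44316m.
Total capital V = 93619.6525 + 20889.44316 = 114509.09566.
Equity: weight = 93619.6525/114509.09566 = 0.8176; cost = 14.3%.
Bonds outstanding: weight = 20889.44316/114509.09566 = 0.1824; after-tax cost = 7.4% × (1 − 25.3%) = 5.5278%.
WACC = 0.8176 × 14.3000% + 0.1824 × 5.5278% = 12.6997%.

12.70%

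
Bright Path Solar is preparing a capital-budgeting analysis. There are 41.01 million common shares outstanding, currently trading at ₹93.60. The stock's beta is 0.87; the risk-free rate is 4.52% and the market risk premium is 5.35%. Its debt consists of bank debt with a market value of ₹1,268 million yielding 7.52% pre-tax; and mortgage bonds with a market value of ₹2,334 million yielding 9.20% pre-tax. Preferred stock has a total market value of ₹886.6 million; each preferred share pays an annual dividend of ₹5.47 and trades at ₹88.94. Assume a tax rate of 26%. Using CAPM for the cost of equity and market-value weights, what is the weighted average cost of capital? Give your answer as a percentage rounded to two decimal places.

Cost of equity via CAPM: Re = 4.52% + 0.87 × 5.35% = 9.1745%.
Cost of preferred: Rp = 5.47 / 88.94 = 6.1502%.
Market value of equity E = 93.6 × 41.01m = 3838.536m.
Total capital V = 3838.536 + 886.6 + 1268 + 2334 = 8327.136.
Equity: weight = 3838.536/8327.136 = 0.4610; cost = 9.1745%.
Preferred: weight = 886.6/8327.136 = 0.1065; cost = 6.1502%.
Bank debt: weight = 1268/8327.136 = 0.1523; after-tax cost = 7.52% × (1 − 26%) = 5.5648%.
Mortgage bonds: weight = 2334/8327.136 = 0.2803; after-tax cost = 9.2% × (1 − 26%) = 6.8080%.
WACC = 0.4610 × 9.1745% + 0.1065 × 6.1502% + 0.1523 × 5.5648% + 0.2803 × 6.8080% = 7.6395%.

7.64%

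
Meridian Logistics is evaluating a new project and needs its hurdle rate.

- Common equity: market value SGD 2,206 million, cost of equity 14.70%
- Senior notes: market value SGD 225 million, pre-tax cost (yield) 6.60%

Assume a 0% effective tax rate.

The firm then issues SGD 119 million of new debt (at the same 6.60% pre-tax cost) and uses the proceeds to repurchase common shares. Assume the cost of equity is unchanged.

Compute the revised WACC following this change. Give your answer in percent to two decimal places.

13.55%

After the change:
Total capital V = 2087 + 344 = 2431.
Equity: weight = 2087/2431 = 0.8585; cost = 14.7%.
Senior notes: weight = 344/2431 = 0.1415; after-tax cost = 6.6% × (1 − 0%) = 6.6000%.
WACC = 0.8585 × 14.7000% + 0.1415 × 6.6000% = 13.5538%.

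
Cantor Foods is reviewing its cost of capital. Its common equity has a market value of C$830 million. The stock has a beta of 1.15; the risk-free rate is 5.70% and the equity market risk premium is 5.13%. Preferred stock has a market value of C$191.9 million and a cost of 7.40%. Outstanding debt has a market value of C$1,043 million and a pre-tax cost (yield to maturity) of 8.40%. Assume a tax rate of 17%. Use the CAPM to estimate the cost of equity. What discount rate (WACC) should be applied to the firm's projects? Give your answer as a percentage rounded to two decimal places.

8.87%

Cost of equity via CAPM: Re = 5.7% + 1.15 × 5.13% = 11.5995%.
Total capital V = 830 + 191.9 + 1043 = 2064.9.
Equity: weight = 830/2064.9 = 0.4020; cost = 11.5995%.
Preferred: weight = 191.9/2064.9 = 0.0929; cost = 7.4%.
Debt: weight = 1043/2064.9 = 0.5051; after-tax cost = 8.4% × (1 − 17%) = 6.9720%.
WACC = 0.4020 × 11.5995% + 0.0929 × 7.4000% + 0.5051 × 6.9720% = 8.8718%.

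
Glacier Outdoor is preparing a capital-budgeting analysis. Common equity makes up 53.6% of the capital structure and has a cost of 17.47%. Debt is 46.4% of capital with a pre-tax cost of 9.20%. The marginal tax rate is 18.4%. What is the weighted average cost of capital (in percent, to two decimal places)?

After-tax cost of debt = 9.2% × (1 − 18.4%) = 7.5072%.
WACC = 0.536 × 17.4700% + 0.464 × 7.5072% = 12.8473%.

12.85%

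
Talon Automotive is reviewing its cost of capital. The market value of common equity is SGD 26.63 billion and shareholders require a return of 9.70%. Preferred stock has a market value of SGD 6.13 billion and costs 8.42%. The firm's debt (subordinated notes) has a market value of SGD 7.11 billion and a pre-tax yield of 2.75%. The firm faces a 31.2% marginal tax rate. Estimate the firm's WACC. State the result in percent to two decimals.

Total capital V = 26.63 + 6.13 + 7.11 = 39.87.
Equity: weight = 26.63/39.87 = 0.6679; cost = 9.7%.
Preferred: weight = 6.13/39.87 = 0.1537; cost = 8.42%.
Subordinated notes: weight = 7.11/39.87 = 0.1783; after-tax cost = 2.75% × (1 − 31.2%) = 1.8920%.
WACC = 0.6679 × 9.7000% + 0.1537 × 8.4200% + 0.1783 × 1.8920% = 8.1108%.

8.11%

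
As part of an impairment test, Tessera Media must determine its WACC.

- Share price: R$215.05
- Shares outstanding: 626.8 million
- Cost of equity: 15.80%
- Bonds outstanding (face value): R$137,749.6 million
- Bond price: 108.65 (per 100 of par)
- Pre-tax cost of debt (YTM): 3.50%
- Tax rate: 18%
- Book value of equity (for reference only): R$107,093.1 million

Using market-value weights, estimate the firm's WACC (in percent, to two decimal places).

9.00%

Market value of equity E = 215.05 × 626.8m = 134793.34m. Market value of debt D = 137749.6m × 108.65/100 = 149664.9404m.
Total capital V = 134793.34 + 149664.9404 = 284458.2804.
Equity: weight = 134793.34/284458.2804 = 0.4739; cost = 15.8%.
Bonds outstanding: weight = 149664.9404/284458.2804 = 0.5261; after-tax cost = 3.5% × (1 − 18%) = 2.8700%.
WACC = 0.4739 × 15.8000% + 0.5261 × 2.8700% = 8.9970%.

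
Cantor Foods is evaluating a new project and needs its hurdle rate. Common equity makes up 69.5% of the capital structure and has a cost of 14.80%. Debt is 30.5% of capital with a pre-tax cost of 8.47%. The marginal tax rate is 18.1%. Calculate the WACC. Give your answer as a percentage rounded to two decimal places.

12.40%

After-tax cost of debt = 8.47% × (1 − 18.1%) = 6.9369%.
WACC = 0.695 × 14.8000% + 0.305 × 6.9369% = 12.4018%.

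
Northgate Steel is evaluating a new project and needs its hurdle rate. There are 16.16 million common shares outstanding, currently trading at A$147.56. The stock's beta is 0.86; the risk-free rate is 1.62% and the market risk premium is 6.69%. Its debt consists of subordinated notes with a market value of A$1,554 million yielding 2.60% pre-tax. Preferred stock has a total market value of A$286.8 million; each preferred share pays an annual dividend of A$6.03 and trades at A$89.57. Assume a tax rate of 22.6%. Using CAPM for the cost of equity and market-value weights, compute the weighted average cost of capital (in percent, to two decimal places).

5.36%

Cost of equity via CAPM: Re = 1.62% + 0.86 × 6.69% = 7.3734%.
Cost of preferred: Rp = 6.03 / 89.57 = 6.7322%.
Market value of equity E = 147.56 × 16.16m = 2384.5696m.
Total capital V = 2384.5696 + 286.8 + 1554 = 4225.3696.
Equity: weight = 2384.5696/4225.3696 = 0.5643; cost = 7.3734%.
Preferred: weight = 286.8/4225.3696 = 0.0679; cost = 6.7322%.
Subordinated notes: weight = 1554/4225.3696 = 0.3678; after-tax cost = 2.6% × (1 − 22.6%) = 2.0124%.
WACC = 0.5643 × 7.3734% + 0.0679 × 6.7322% + 0.3678 × 2.0124% = 5.3582%.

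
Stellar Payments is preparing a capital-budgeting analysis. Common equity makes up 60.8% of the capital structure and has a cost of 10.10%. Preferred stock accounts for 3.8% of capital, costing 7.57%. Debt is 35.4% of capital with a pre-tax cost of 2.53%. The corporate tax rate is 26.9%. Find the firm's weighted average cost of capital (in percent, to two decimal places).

After-tax cost of debt = 2.53% × (1 − 26.9%) = 1.8494%.
WACC = 0.608 × 10.1000% + 0.038 × 7.5700% + 0.354 × 1.8494% = 7.0832%.

7.08%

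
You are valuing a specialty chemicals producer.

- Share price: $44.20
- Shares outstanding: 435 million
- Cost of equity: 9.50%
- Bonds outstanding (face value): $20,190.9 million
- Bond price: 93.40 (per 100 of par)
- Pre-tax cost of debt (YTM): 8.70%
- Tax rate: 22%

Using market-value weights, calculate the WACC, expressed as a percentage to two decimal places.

Market value of equity E = 44.2 × 435m = 19227m. Market value of debt D = 20190.9m × 93.4/100 = 18858.3006m.
Total capital V = 19227 + 18858.3006 = 38085.3006.
Equity: weight = 19227/38085.3006 = 0.5048; cost = 9.5%.
Bonds outstanding: weight = 18858.3006/38085.3006 = 0.4952; after-tax cost = 8.7% × (1 − 22%) = 6.7860%.
WACC = 0.5048 × 9.5000% + 0.4952 × 6.7860% = 8.1561%.

8.16%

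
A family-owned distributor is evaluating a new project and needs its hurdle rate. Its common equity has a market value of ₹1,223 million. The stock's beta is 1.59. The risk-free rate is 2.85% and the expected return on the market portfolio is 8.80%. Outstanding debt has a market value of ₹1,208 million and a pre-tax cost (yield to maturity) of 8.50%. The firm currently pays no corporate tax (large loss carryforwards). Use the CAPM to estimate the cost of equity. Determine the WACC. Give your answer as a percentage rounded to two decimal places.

Market risk premium = 8.8% − 2.85% = 5.95%.
Cost of equity via CAPM: Re = 2.85% + 1.59 × 5.95% = 12.3105%.
Total capital V = 1223 + 1208 = 2431.
Equity: weight = 1223/2431 = 0.5031; cost = 12.3105%.
Debt: weight = 1208/2431 = 0.4969; after-tax cost = 8.5% × (1 − 0%) = 8.5000%.
WACC = 0.5031 × 12.3105% + 0.4969 × 8.5000% = 10.4170%.

10.42%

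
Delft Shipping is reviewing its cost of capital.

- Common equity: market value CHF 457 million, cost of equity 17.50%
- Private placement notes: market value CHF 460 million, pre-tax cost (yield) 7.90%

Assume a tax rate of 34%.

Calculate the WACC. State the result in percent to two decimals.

11.34%

Total capital V = 457 + 460 = 917.
Equity: weight = 457/917 = 0.4984; cost = 17.5%.
Private placement notes: weight = 460/917 = 0.5016; after-tax cost = 7.9% × (1 − 34%) = 5.2140%.
WACC = 0.4984 × 17.5000% + 0.5016 × 5.2140% = 11.3369%.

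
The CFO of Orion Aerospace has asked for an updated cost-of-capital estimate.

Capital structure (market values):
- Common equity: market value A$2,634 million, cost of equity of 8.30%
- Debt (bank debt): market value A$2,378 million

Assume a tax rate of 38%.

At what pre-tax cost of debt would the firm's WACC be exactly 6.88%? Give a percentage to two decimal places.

8.56%

Total capital V = 2634 + 2378 = 5012.
Equity weight = 2634/5012 = 0.5255.
Bank debt weight = 2378/5012 = 0.4745.
Equity contribution = 0.5255 × 8.3% = 4.3620%.
Remaining for debt = 6.88% − 4.3620% = 2.5180%.
Rd × (1 − 38%) × 0.4745 = 2.5180%  ⇒  Rd = 8.5599%.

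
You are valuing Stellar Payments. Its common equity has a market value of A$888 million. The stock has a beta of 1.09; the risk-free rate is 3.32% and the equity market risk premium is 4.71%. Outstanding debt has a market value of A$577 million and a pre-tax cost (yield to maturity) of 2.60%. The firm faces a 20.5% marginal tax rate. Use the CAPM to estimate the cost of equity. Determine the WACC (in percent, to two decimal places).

Cost of equity via CAPM: Re = 3.32% + 1.09 × 4.71% = 8.4539%.
Total capital V = 888 + 577 = 1465.
Equity: weight = 888/1465 = 0.6061; cost = 8.4539%.
Debt: weight = 577/1465 = 0.3939; after-tax cost = 2.6% × (1 − 20.5%) = 2.0670%.
WACC = 0.6061 × 8.4539% + 0.3939 × 2.0670% = 5.9384%.

5.94%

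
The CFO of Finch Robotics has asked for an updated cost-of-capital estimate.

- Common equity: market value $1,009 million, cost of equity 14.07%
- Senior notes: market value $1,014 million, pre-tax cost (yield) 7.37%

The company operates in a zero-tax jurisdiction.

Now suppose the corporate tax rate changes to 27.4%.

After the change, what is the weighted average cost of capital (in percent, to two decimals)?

After the change:
Total capital V = 1009 + 1014 = 2023.
Equity: weight = 1009/2023 = 0.4988; cost = 14.07%.
Senior notes: weight = 1014/2023 = 0.5012; after-tax cost = 7.37% × (1 − 27.4%) = 5.3506%.
WACC = 0.4988 × 14.0700% + 0.5012 × 5.3506% = 9.6995%.

9.70%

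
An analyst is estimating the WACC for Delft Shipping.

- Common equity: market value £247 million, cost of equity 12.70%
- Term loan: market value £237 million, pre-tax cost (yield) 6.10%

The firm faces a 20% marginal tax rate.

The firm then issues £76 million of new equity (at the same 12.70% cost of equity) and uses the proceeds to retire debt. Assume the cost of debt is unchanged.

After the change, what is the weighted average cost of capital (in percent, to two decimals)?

After the change:
Total capital V = 323 + 161 = 484.
Equity: weight = 323/484 = 0.6674; cost = 12.7%.
Term loan: weight = 161/484 = 0.3326; after-tax cost = 6.1% × (1 − 20%) = 4.8800%.
WACC = 0.6674 × 12.7000% + 0.3326 × 4.8800% = 10.0987%.

10.10%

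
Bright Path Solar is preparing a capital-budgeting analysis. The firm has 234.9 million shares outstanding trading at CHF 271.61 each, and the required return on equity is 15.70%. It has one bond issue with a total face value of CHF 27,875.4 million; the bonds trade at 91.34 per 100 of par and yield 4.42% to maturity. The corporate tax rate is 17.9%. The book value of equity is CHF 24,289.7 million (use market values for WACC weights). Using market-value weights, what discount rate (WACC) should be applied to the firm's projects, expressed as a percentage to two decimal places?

12.26%

Market value of equity E = 271.61 × 234.9m = 63801.189m. Market value of debt D = 27875.4m × 91.34/100 = 25461.39036m.
Total capital V = 63801.189 + 25461.39036 = 89262.57936.
Equity: weight = 63801.189/89262.57936 = 0.7148; cost = 15.7%.
Bonds outstanding: weight = 25461.39036/89262.57936 = 0.2852; after-tax cost = 4.42% × (1 − 17.9%) = 3.6288%.
WACC = 0.7148 × 15.7000% + 0.2852 × 3.6288% = 12.2568%.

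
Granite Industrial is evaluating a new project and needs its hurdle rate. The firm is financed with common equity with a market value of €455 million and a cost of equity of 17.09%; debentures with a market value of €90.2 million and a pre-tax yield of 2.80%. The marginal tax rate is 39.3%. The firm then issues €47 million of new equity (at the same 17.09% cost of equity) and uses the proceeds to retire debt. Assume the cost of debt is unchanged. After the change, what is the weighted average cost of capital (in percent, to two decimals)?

After the change:
Total capital V = 502 + 43.2 = 545.2.
Equity: weight = 502/545.2 = 0.9208; cost = 17.09%.
Debentures: weight = 43.2/545.2 = 0.0792; after-tax cost = 2.8% × (1 − 39.3%) = 1.6996%.
WACC = 0.9208 × 17.0900% + 0.0792 × 1.6996% = 15.8705%.

15.87%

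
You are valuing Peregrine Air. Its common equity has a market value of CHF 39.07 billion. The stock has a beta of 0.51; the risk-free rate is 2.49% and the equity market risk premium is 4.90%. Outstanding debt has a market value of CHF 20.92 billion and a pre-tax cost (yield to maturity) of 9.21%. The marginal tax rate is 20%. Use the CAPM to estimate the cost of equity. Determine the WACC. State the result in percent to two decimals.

Cost of equity via CAPM: Re = 2.49% + 0.51 × 4.9% = 4.9890%.
Total capital V = 39.07 + 20.92 = 59.99.
Equity: weight = 39.07/59.99 = 0.6513; cost = 4.989%.
Debt: weight = 20.92/59.99 = 0.3487; after-tax cost = 9.21% × (1 − 20%) = 7.3680%.
WACC = 0.6513 × 4.9890% + 0.3487 × 7.3680% = 5.8186%.

5.82%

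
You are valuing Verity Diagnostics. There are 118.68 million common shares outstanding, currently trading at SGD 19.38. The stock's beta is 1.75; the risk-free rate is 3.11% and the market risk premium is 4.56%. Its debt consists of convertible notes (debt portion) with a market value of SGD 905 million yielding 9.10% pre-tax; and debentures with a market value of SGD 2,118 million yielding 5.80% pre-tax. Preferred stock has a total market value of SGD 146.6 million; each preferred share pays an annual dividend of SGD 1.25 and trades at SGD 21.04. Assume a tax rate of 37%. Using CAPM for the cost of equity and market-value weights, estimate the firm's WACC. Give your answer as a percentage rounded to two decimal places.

Cost of equity via CAPM: Re = 3.11% + 1.75 × 4.56% = 11.0900%.
Cost of preferred: Rp = 1.25 / 21.04 = 5.9411%.
Market value of equity E = 19.38 × 118.68m = 2300.0184m.
Total capital V = 2300.0184 + 146.6 + 905 + 2118 = 5469.6184.
Equity: weight = 2300.0184/5469.6184 = 0.4205; cost = 11.09%.
Preferred: weight = 146.6/5469.6184 = 0.0268; cost = 5.9411%.
Convertible notes (debt portion): weight = 905/5469.6184 = 0.1655; after-tax cost = 9.1% × (1 − 37%) = 5.7330%.
Debentures: weight = 2118/5469.6184 = 0.3872; after-tax cost = 5.8% × (1 − 37%) = 3.6540%.
WACC = 0.4205 × 11.0900% + 0.0268 × 5.9411% + 0.1655 × 5.7330% + 0.3872 × 3.6540% = 7.1862%.

7.19%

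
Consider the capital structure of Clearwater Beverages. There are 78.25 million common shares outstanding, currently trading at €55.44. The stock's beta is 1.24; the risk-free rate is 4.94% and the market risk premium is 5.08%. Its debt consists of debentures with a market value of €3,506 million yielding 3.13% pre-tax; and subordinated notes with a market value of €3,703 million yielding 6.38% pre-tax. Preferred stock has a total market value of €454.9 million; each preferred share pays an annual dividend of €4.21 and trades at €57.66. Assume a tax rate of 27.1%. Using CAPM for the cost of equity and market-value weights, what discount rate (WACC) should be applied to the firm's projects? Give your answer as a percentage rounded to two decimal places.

6.44%

Cost of equity via CAPM: Re = 4.94% + 1.24 × 5.08% = 11.2392%.
Cost of preferred: Rp = 4.21 / 57.66 = 7.3014%.
Market value of equity E = 55.44 × 78.25m = 4338.18m.
Total capital V = 4338.18 + 454.9 + 3506 + 3703 = 12002.08.
Equity: weight = 4338.18/12002.08 = 0.3615; cost = 11.2392%.
Preferred: weight = 454.9/12002.08 = 0.0379; cost = 7.3014%.
Debentures: weight = 3506/12002.08 = 0.2921; after-tax cost = 3.13% × (1 − 27.1%) = 2.2818%.
Subordinated notes: weight = 3703/12002.08 = 0.3085; after-tax cost = 6.38% × (1 − 27.1%) = 4.6510%.
WACC = 0.3615 × 11.2392% + 0.0379 × 7.3014% + 0.2921 × 2.2818% + 0.3085 × 4.6510% = 6.4407%.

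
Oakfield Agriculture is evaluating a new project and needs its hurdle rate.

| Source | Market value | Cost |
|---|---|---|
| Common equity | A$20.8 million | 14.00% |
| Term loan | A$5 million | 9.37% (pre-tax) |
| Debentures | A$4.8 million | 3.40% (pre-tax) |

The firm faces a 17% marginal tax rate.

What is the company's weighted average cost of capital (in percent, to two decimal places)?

11.23%

Total capital V = 20.8 + 5 + 4.8 = 30.6.
Equity: weight = 20.8/30.6 = 0.6797; cost = 14%.
Term loan: weight = 5/30.6 = 0.1634; after-tax cost = 9.37% × (1 − 17%) = 7.7771%.
Debentures: weight = 4.8/30.6 = 0.1569; after-tax cost = 3.4% × (1 − 17%) = 2.8220%.
WACC = 0.6797 × 14.0000% + 0.1634 × 7.7771% + 0.1569 × 2.8220% = 11.2298%.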